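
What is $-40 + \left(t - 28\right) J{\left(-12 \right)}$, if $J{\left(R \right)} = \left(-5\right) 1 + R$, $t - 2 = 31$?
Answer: $-125$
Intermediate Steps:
$t = 33$ ($t = 2 + 31 = 33$)
$J{\left(R \right)} = -5 + R$
$-40 + \left(t - 28\right) J{\left(-12 \right)} = -40 + \left(33 - 28\right) \left(-5 - 12\right) = -40 + \left(33 - 28\right) \left(-17\right) = -40 + 5 \left(-17\right) = -40 - 85 = -125$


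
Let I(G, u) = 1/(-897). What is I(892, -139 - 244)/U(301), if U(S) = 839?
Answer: -1/752583 ≈ -1.3288e-6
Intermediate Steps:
I(G, u) = -1/897
I(892, -139 - 244)/U(301) = -1/897/839 = -1/897*1/839 = -1/752583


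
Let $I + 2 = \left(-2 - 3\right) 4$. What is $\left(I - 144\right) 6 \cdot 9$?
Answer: $-8964$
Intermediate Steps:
$I = -22$ ($I = -2 + \left(-2 - 3\right) 4 = -2 - 20 = -22$)
$\left(I - 144\right) 6 \cdot 9 = \left(-22 - 144\right) 6 \cdot 9 = \left(-166\right) 54 = -8964$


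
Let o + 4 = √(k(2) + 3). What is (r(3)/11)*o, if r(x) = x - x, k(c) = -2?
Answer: 0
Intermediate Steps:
r(x) = 0
o = -3 (o = -4 + √(-2 + 3) = -4 + √1 = -4 + 1 = -3)
(r(3)/11)*o = (0/11)*(-3) = ((1/11)*0)*(-3) = 0*(-3) = 0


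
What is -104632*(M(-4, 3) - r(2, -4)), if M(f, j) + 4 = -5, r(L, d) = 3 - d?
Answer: 1674112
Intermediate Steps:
M(f, j) = -9 (M(f, j) = -4 - 5 = -9)
-104632*(M(-4, 3) - r(2, -4)) = -104632*(-9 - (3 - 1*(-4))) = -104632*(-9 - (3 + 4)) = -104632*(-9 - 1*7) = -104632*(-9 - 7) = -104632*(-16) = 1674112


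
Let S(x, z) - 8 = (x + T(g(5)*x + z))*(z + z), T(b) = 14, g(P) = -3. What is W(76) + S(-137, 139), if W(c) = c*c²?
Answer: 404790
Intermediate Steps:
W(c) = c³
S(x, z) = 8 + 2*z*(14 + x) (S(x, z) = 8 + (x + 14)*(z + z) = 8 + (14 + x)*(2*z) = 8 + 2*z*(14 + x))
W(76) + S(-137, 139) = 76³ + (8 + 28*139 + 2*(-137)*139) = 438976 + (8 + 3892 - 38086) = 438976 - 34186 = 404790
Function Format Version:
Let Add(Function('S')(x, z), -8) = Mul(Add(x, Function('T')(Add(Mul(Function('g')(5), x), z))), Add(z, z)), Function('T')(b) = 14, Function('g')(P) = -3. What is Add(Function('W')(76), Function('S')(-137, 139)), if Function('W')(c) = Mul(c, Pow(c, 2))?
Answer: 404790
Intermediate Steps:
Function('W')(c) = Pow(c, 3)
Function('S')(x, z) = Add(8, Mul(2, z, Add(14, x))) (Function('S')(x, z) = Add(8, Mul(Add(x, 14), Add(z, z))) = Add(8, Mul(Add(14, x), Mul(2, z))) = Add(8, Mul(2, z, Add(14, x))))
Add(Function('W')(76), Function('S')(-137, 139)) = Add(Pow(76, 3), Add(8, Mul(28, 139), Mul(2, -137, 139))) = Add(438976, Add(8, 3892, -38086)) = Add(438976, -34186) = 404790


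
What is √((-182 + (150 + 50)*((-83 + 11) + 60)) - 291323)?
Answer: I*√293905 ≈ 542.13*I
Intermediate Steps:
√((-182 + (150 + 50)*((-83 + 11) + 60)) - 291323) = √((-182 + 200*(-72 + 60)) - 291323) = √((-182 + 200*(-12)) - 291323) = √((-182 - 2400) - 291323) = √(-2582 - 291323) = √(-293905) = I*√293905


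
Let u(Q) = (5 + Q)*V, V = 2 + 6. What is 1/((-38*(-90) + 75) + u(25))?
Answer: 1/3735 ≈ 0.00026774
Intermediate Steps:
V = 8
u(Q) = 40 + 8*Q (u(Q) = (5 + Q)*8 = 40 + 8*Q)
1/((-38*(-90) + 75) + u(25)) = 1/((-38*(-90) + 75) + (40 + 8*25)) = 1/((3420 + 75) + (40 + 200)) = 1/(3495 + 240) = 1/3735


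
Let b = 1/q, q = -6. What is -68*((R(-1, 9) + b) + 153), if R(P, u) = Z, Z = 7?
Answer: -32606/3 ≈ -10869.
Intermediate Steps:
R(P, u) = 7
b = -1/6 (b = 1/(-6) = -1/6 ≈ -0.16667)
-68*((R(-1, 9) + b) + 153) = -68*((7 - 1/6) + 153) = -68*(41/6 + 153) = -68*959/6 = -32606/3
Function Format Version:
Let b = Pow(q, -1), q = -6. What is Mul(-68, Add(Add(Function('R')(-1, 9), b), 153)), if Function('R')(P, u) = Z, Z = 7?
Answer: Rational(-32606, 3) ≈ -10869.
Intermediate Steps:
Function('R')(P, u) = 7
b = Rational(-1, 6) (b = Pow(-6, -1) = Rational(-1, 6) ≈ -0.16667)
Mul(-68, Add(Add(Function('R')(-1, 9), b), 153)) = Mul(-68, Add(Add(7, Rational(-1, 6)), 153)) = Mul(-68, Add(Rational(41, 6), 153)) = Mul(-68, Rational(959, 6)) = Rational(-32606, 3)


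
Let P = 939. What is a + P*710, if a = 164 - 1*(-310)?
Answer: 667164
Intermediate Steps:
a = 474 (a = 164 + 310 = 474)
a + P*710 = 474 + 939*710 = 474 + 666690 = 667164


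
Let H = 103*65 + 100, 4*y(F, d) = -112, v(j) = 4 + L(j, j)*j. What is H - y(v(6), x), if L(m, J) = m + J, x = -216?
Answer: 6823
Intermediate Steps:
L(m, J) = J + m
v(j) = 4 + 2*j² (v(j) = 4 + (j + j)*j = 4 + (2*j)*j = 4 + 2*j²)
y(F, d) = -28 (y(F, d) = (¼)*(-112) = -28)
H = 6795 (H = 6695 + 100 = 6795)
H - y(v(6), x) = 6795 - 1*(-28) = 6795 + 28 = 6823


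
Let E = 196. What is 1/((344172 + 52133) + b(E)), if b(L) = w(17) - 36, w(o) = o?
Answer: 1/396286 ≈ 2.5234e-6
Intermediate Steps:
b(L) = -19 (b(L) = 17 - 36 = -19)
1/((344172 + 52133) + b(E)) = 1/((344172 + 52133) - 19) = 1/(396305 - 19) = 1/396286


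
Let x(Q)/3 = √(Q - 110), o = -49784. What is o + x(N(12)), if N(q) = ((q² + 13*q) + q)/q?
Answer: -49784 + 6*I*√21 ≈ -49784.0 + 27.495*I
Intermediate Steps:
N(q) = (q² + 14*q)/q
x(Q) = 3*√(-110 + Q) (x(Q) = 3*√(Q - 110) = 3*√(-110 + Q))
o + x(N(12)) = -49784 + 3*√(-110 + (14 + 12)) = -49784 + 3*√(-110 + 26) = -49784 + 3*√(-84) = -49784 + 3*(2*I*√21) = -49784 + 6*I*√21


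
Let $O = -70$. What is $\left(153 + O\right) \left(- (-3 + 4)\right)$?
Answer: $-83$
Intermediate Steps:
$\left(153 + O\right) \left(- (-3 + 4)\right) = \left(153 - 70\right) \left(- (-3 + 4)\right) = 83 \left(\left(-1\right) 1\right) = 83 \left(-1\right) = -83$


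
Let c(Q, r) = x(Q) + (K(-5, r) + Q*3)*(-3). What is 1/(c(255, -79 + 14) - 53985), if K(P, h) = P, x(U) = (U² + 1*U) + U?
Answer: 1/9270 ≈ 0.00010787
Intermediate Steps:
x(U) = U² + 2*U (x(U) = (U² + U) + U = (U + U²) + U = U² + 2*U)
c(Q, r) = 15 - 9*Q + Q*(2 + Q) (c(Q, r) = Q*(2 + Q) + (-5 + Q*3)*(-3) = Q*(2 + Q) + (-5 + 3*Q)*(-3) = Q*(2 + Q) + (15 - 9*Q) = 15 - 9*Q + Q*(2 + Q))
1/(c(255, -79 + 14) - 53985) = 1/((15 + 255² - 7*255) - 53985) = 1/((15 + 65025 - 1785) - 53985) = 1/(63255 - 53985) = 1/9270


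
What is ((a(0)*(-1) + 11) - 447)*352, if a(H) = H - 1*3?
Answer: -152416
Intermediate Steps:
a(H) = -3 + H (a(H) = H - 3 = -3 + H)
((a(0)*(-1) + 11) - 447)*352 = (((-3 + 0)*(-1) + 11) - 447)*352 = ((-3*(-1) + 11) - 447)*352 = ((3 + 11) - 447)*352 = (14 - 447)*352 = -433*352 = -152416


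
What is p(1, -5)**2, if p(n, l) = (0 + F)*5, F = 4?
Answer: 400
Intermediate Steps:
p(n, l) = 20 (p(n, l) = (0 + 4)*5 = 4*5 = 20)
p(1, -5)**2 = 20**2 = 400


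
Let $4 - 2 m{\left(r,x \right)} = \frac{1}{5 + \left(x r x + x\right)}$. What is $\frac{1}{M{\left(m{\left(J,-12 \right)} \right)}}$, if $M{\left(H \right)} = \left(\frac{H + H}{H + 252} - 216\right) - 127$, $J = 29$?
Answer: $- \frac{2117851}{726389543} \approx -0.0029156$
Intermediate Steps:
$m{\left(r,x \right)} = 2 - \frac{1}{2 \left(5 + x + r x^{2}\right)}$ ($m{\left(r,x \right)} = 2 - \frac{1}{2 \left(5 + \left(x r x + x\right)\right)} = 2 - \frac{1}{2 \left(5 + \left(r x x + x\right)\right)} = 2 - \frac{1}{2 \left(5 + \left(r x^{2} + x\right)\right)} = 2 - \frac{1}{2 \left(5 + \left(x + r x^{2}\right)\right)} = 2 - \frac{1}{2 \left(5 + x + r x^{2}\right)}$)
$M{\left(H \right)} = -343 + \frac{2 H}{252 + H}$ ($M{\left(H \right)} = \left(\frac{2 H}{252 + H} - 216\right) - 127 = \left(-216 + \frac{2 H}{252 + H}\right) - 127 = -343 + \frac{2 H}{252 + H}$)
$\frac{1}{M{\left(m{\left(J,-12 \right)} \right)}} = \frac{1}{\frac{1}{252 + \frac{\frac{19}{2} + 2 \left(-12\right) + 2 \cdot 29 \left(-12\right)^{2}}{5 - 12 + 29 \left(-12\right)^{2}}} \left(-86436 - 341 \frac{\frac{19}{2} + 2 \left(-12\right) + 2 \cdot 29 \left(-12\right)^{2}}{5 - 12 + 29 \left(-12\right)^{2}}\right)} = \frac{1}{\frac{1}{252 + \frac{\frac{19}{2} - 24 + 2 \cdot 29 \cdot 144}{5 - 12 + 29 \cdot 144}} \left(-86436 - 341 \frac{\frac{19}{2} - 24 + 2 \cdot 29 \cdot 144}{5 - 12 + 29 \cdot 144}\right)} = \frac{1}{\frac{1}{252 + \frac{\frac{19}{2} - 24 + 8352}{5 - 12 + 4176}} \left(-86436 - 341 \frac{\frac{19}{2} - 24 + 8352}{5 - 12 + 4176}\right)} = \frac{1}{\frac{1}{252 + \frac{1}{4169} \cdot \frac{16675}{2}} \left(-86436 - 341 \cdot \frac{1}{4169} \cdot \frac{16675}{2}\right)} = \frac{1}{\frac{1}{252 + \frac{16675}{8338}} \left(-86436 - \frac{516925}{758}\right)} = \frac{1}{\frac{1}{\frac{2117851}{8338}} \left(-86436 - \frac{516925}{758}\right)} = \frac{1}{\frac{8338}{2117851} \left(- \frac{66035413}{758}\right)} = \frac{1}{- \frac{726389543}{2117851}} = - \frac{2117851}{726389543}$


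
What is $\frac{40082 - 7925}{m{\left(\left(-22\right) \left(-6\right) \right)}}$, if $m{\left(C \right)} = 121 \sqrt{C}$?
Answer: $\frac{10719 \sqrt{33}}{2662} \approx 23.131$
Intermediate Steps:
$\frac{40082 - 7925}{m{\left(\left(-22\right) \left(-6\right) \right)}} = \frac{40082 - 7925}{121 \sqrt{\left(-22\right) \left(-6\right)}} = \frac{32157}{121 \sqrt{132}} = \frac{32157}{121 \cdot 2 \sqrt{33}} = \frac{32157}{242 \sqrt{33}} = 32157 \frac{\sqrt{33}}{7986} = \frac{10719 \sqrt{33}}{2662}$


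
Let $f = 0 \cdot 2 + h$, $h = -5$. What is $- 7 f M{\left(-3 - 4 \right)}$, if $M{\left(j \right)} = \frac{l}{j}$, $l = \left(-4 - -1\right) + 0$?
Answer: $15$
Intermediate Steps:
$l = -3$ ($l = \left(-4 + 1\right) + 0 = -3 + 0 = -3$)
$f = -5$ ($f = 0 \cdot 2 - 5 = 0 - 5 = -5$)
$M{\left(j \right)} = - \frac{3}{j}$
$- 7 f M{\left(-3 - 4 \right)} = \left(-7\right) \left(-5\right) \left(- \frac{3}{-3 - 4}\right) = 35 \left(- \frac{3}{-3 - 4}\right) = 35 \left(- \frac{3}{-7}\right) = 35 \left(\left(-3\right) \left(- \frac{1}{7}\right)\right) = 35 \cdot \frac{3}{7} = 15$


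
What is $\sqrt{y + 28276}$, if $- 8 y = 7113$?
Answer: $\frac{\sqrt{438190}}{4} \approx 165.49$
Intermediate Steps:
$y = - \frac{7113}{8}$ ($y = \left(- \frac{1}{8}\right) 7113 = - \frac{7113}{8} \approx -889.13$)
$\sqrt{y + 28276} = \sqrt{- \frac{7113}{8} + 28276} = \sqrt{\frac{219095}{8}} = \frac{\sqrt{438190}}{4}$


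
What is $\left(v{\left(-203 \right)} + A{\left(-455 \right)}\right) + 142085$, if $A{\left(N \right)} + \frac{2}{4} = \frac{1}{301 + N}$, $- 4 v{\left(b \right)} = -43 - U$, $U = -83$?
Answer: $\frac{10939736}{77} \approx 1.4207 \cdot 10^{5}$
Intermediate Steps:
$v{\left(b \right)} = -10$ ($v{\left(b \right)} = - \frac{-43 - -83}{4} = - \frac{-43 + 83}{4} = \left(- \frac{1}{4}\right) 40 = -10$)
$A{\left(N \right)} = - \frac{1}{2} + \frac{1}{301 + N}$
$\left(v{\left(-203 \right)} + A{\left(-455 \right)}\right) + 142085 = \left(-10 + \frac{-299 - -455}{2 \left(301 - 455\right)}\right) + 142085 = \left(-10 + \frac{-299 + 455}{2 \left(-154\right)}\right) + 142085 = \left(-10 + \frac{1}{2} \left(- \frac{1}{154}\right) 156\right) + 142085 = \left(-10 - \frac{39}{77}\right) + 142085 = - \frac{809}{77} + 142085 = \frac{10939736}{77}$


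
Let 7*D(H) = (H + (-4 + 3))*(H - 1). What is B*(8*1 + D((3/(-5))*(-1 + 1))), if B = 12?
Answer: 684/7 ≈ 97.714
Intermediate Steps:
D(H) = (-1 + H)**2/7 (D(H) = ((H + (-4 + 3))*(H - 1))/7 = ((H - 1)*(-1 + H))/7 = ((-1 + H)*(-1 + H))/7 = (-1 + H)**2/7)
B*(8*1 + D((3/(-5))*(-1 + 1))) = 12*(8*1 + (-1 + (3/(-5))*(-1 + 1))**2/7) = 12*(8 + (-1 + (3*(-1/5))*0)**2/7) = 12*(8 + (-1 - 3/5*0)**2/7) = 12*(8 + (-1 + 0)**2/7) = 12*(8 + (1/7)*(-1)**2) = 12*(8 + (1/7)*1) = 12*(8 + 1/7) = 12*(57/7) = 684/7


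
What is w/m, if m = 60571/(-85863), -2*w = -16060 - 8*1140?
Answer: -1081015170/60571 ≈ -17847.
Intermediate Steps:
w = 12590 (w = -(-16060 - 8*1140)/2 = -(-16060 - 1*9120)/2 = -(-16060 - 9120)/2 = -1/2*(-25180) = 12590)
m = -60571/85863 (m = 60571*(-1/85863) = -60571/85863 ≈ -0.70544)
w/m = 12590/(-60571/85863) = 12590*(-85863/60571) = -1081015170/60571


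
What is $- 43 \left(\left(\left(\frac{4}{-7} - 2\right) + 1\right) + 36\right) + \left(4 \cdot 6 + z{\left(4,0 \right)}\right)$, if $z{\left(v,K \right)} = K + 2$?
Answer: $- \frac{10181}{7} \approx -1454.4$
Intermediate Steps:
$z{\left(v,K \right)} = 2 + K$
$- 43 \left(\left(\left(\frac{4}{-7} - 2\right) + 1\right) + 36\right) + \left(4 \cdot 6 + z{\left(4,0 \right)}\right) = - 43 \left(\left(\left(\frac{4}{-7} - 2\right) + 1\right) + 36\right) + \left(4 \cdot 6 + \left(2 + 0\right)\right) = - 43 \left(\left(\left(4 \left(- \frac{1}{7}\right) - 2\right) + 1\right) + 36\right) + \left(24 + 2\right) = - 43 \left(\left(\left(- \frac{4}{7} - 2\right) + 1\right) + 36\right) + 26 = - 43 \left(\left(- \frac{18}{7} + 1\right) + 36\right) + 26 = - 43 \left(- \frac{11}{7} + 36\right) + 26 = \left(-43\right) \frac{241}{7} + 26 = - \frac{10363}{7} + 26 = - \frac{10181}{7}$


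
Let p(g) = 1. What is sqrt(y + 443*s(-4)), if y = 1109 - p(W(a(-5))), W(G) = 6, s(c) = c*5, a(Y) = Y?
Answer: 2*I*sqrt(1938) ≈ 88.045*I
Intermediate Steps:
s(c) = 5*c
y = 1108 (y = 1109 - 1*1 = 1109 - 1 = 1108)
sqrt(y + 443*s(-4)) = sqrt(1108 + 443*(5*(-4))) = sqrt(1108 + 443*(-20)) = sqrt(1108 - 8860) = sqrt(-7752) = 2*I*sqrt(1938)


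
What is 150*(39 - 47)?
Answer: -1200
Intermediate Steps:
150*(39 - 47) = 150*(-8) = -1200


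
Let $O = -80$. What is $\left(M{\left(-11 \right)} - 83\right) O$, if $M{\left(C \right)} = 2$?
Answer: $6480$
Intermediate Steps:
$\left(M{\left(-11 \right)} - 83\right) O = \left(2 - 83\right) \left(-80\right) = \left(-81\right) \left(-80\right) = 6480$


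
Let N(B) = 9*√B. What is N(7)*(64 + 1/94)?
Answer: 54153*√7/94 ≈ 1524.2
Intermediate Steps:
N(7)*(64 + 1/94) = (9*√7)*(64 + 1/94) = (9*√7)*(6017/94) = 54153*√7/94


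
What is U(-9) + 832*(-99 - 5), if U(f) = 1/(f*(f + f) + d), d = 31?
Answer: -16699903/193 ≈ -86528.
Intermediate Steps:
U(f) = 1/(31 + 2*f**2) (U(f) = 1/(f*(f + f) + 31) = 1/(f*(2*f) + 31) = 1/(2*f**2 + 31) = 1/(31 + 2*f**2))
U(-9) + 832*(-99 - 5) = 1/(31 + 2*(-9)**2) + 832*(-99 - 5) = 1/(31 + 2*81) + 832*(-104) = 1/(31 + 162) - 86528 = 1/193 - 86528 = -16699903/193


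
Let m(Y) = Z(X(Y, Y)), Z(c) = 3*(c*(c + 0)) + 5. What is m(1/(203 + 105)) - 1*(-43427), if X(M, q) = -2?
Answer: 43444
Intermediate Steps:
Z(c) = 5 + 3*c² (Z(c) = 3*(c*c) + 5 = 3*c² + 5 = 5 + 3*c²)
m(Y) = 17 (m(Y) = 5 + 3*(-2)² = 5 + 3*4 = 5 + 12 = 17)
m(1/(203 + 105)) - 1*(-43427) = 17 - 1*(-43427) = 17 + 43427 = 43444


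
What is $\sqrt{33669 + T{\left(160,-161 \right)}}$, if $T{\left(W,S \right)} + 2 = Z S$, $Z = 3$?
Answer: $4 \sqrt{2074} \approx 182.16$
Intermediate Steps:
$T{\left(W,S \right)} = -2 + 3 S$
$\sqrt{33669 + T{\left(160,-161 \right)}} = \sqrt{33669 + \left(-2 + 3 \left(-161\right)\right)} = \sqrt{33669 - 485} = \sqrt{33184} = 4 \sqrt{2074}$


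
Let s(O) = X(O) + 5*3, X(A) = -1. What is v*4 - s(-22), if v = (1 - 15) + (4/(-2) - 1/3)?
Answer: -238/3 ≈ -79.333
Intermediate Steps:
v = -49/3 (v = -14 + (4*(-1/2) - 1*1/3) = -14 + (-2 - 1/3) = -14 - 7/3 = -49/3 ≈ -16.333)
s(O) = 14 (s(O) = -1 + 5*3 = -1 + 15 = 14)
v*4 - s(-22) = -49/3*4 - 1*14 = -196/3 - 14 = -238/3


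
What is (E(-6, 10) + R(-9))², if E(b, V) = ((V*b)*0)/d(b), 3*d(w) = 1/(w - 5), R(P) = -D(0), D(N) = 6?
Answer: 36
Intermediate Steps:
R(P) = -6 (R(P) = -1*6 = -6)
d(w) = 1/(3*(-5 + w)) (d(w) = 1/(3*(w - 5)) = 1/(3*(-5 + w)))
E(b, V) = 0 (E(b, V) = ((V*b)*0)/((1/(3*(-5 + b)))) = 0*(-15 + 3*b) = 0)
(E(-6, 10) + R(-9))² = (0 - 6)² = (-6)² = 36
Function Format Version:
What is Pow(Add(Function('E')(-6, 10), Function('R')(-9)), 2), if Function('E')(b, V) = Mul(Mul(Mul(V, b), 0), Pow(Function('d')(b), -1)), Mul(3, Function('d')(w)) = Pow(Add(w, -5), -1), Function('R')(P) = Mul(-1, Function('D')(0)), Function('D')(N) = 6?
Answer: 36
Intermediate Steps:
Function('R')(P) = -6 (Function('R')(P) = Mul(-1, 6) = -6)
Function('d')(w) = Mul(Rational(1, 3), Pow(Add(-5, w), -1)) (Function('d')(w) = Mul(Rational(1, 3), Pow(Add(w, -5), -1)) = Mul(Rational(1, 3), Pow(Add(-5, w), -1)))
Function('E')(b, V) = 0 (Function('E')(b, V) = Mul(Mul(Mul(V, b), 0), Pow(Mul(Rational(1, 3), Pow(Add(-5, b), -1)), -1)) = Mul(0, Add(-15, Mul(3, b))) = 0)
Pow(Add(Function('E')(-6, 10), Function('R')(-9)), 2) = Pow(Add(0, -6), 2) = Pow(-6, 2) = 36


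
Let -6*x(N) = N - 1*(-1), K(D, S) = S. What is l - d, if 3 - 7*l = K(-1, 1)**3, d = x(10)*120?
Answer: 1542/7 ≈ 220.29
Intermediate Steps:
x(N) = -1/6 - N/6 (x(N) = -(N - 1*(-1))/6 = -(N + 1)/6 = -(1 + N)/6 = -1/6 - N/6)
d = -220 (d = (-1/6 - 1/6*10)*120 = (-1/6 - 5/3)*120 = -11/6*120 = -220)
l = 2/7 (l = 3/7 - 1/7*1**3 = 3/7 - 1/7*1 = 3/7 - 1/7 = 2/7 ≈ 0.28571)
l - d = 2/7 - 1*(-220) = 2/7 + 220 = 1542/7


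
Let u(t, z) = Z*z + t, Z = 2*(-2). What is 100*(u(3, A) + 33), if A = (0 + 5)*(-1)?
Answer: 5600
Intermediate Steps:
Z = -4
A = -5 (A = 5*(-1) = -5)
u(t, z) = t - 4*z (u(t, z) = -4*z + t = t - 4*z)
100*(u(3, A) + 33) = 100*((3 - 4*(-5)) + 33) = 100*((3 + 20) + 33) = 100*(23 + 33) = 100*56 = 5600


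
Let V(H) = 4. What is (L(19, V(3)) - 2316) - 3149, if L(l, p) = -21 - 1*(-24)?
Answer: -5462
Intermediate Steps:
L(l, p) = 3 (L(l, p) = -21 + 24 = 3)
(L(19, V(3)) - 2316) - 3149 = (3 - 2316) - 3149 = -2313 - 3149 = -5462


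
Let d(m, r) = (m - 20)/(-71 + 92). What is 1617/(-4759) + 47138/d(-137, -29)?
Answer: -4711178451/747163 ≈ -6305.4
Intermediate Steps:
d(m, r) = -20/21 + m/21 (d(m, r) = (-20 + m)/21 = (-20 + m)*(1/21) = -20/21 + m/21)
1617/(-4759) + 47138/d(-137, -29) = 1617/(-4759) + 47138/(-20/21 + (1/21)*(-137)) = 1617*(-1/4759) + 47138/(-20/21 - 137/21) = -1617/4759 + 47138/(-157/21) = -1617/4759 + 47138*(-21/157) = -1617/4759 - 989898/157 = -4711178451/747163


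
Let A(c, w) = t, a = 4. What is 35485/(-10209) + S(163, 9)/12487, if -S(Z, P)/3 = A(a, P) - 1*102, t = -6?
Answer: -439793479/127479783 ≈ -3.4499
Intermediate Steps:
A(c, w) = -6
S(Z, P) = 324 (S(Z, P) = -3*(-6 - 1*102) = -3*(-6 - 102) = -3*(-108) = 324)
35485/(-10209) + S(163, 9)/12487 = 35485/(-10209) + 324/12487 = 35485*(-1/10209) + 324*(1/12487) = -35485/10209 + 324/12487 = -439793479/127479783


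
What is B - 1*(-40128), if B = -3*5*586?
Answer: 31338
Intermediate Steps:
B = -8790 (B = -15*586 = -8790)
B - 1*(-40128) = -8790 - 1*(-40128) = -8790 + 40128 = 31338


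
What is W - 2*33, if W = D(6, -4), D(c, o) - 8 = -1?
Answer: -59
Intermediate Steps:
D(c, o) = 7 (D(c, o) = 8 - 1 = 7)
W = 7
W - 2*33 = 7 - 2*33 = 7 - 66 = -59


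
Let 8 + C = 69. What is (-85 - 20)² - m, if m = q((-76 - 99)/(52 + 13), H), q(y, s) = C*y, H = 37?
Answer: 145460/13 ≈ 11189.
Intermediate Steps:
C = 61 (C = -8 + 69 = 61)
q(y, s) = 61*y
m = -2135/13 (m = 61*((-76 - 99)/(52 + 13)) = 61*(-175/65) = 61*(-175*1/65) = 61*(-35/13) = -2135/13 ≈ -164.23)
(-85 - 20)² - m = (-85 - 20)² - 1*(-2135/13) = (-105)² + 2135/13 = 11025 + 2135/13 = 145460/13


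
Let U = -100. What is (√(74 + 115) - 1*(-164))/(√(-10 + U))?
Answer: I*√110*(-164 - 3*√21)/110 ≈ -16.948*I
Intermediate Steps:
(√(74 + 115) - 1*(-164))/(√(-10 + U)) = (√(74 + 115) - 1*(-164))/(√(-10 - 100)) = (√189 + 164)/(√(-110)) = (3*√21 + 164)/((I*√110)) = (164 + 3*√21)*(-I*√110/110) = -I*√110*(164 + 3*√21)/110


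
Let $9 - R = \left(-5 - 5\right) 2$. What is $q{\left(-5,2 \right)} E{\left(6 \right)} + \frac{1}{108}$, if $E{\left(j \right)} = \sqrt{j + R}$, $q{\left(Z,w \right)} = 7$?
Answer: $\frac{1}{108} + 7 \sqrt{35} \approx 41.422$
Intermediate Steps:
$R = 29$ ($R = 9 - \left(-5 - 5\right) 2 = 9 - \left(-10\right) 2 = 9 - -20 = 9 + 20 = 29$)
$E{\left(j \right)} = \sqrt{29 + j}$ ($E{\left(j \right)} = \sqrt{j + 29} = \sqrt{29 + j}$)
$q{\left(-5,2 \right)} E{\left(6 \right)} + \frac{1}{108} = 7 \sqrt{29 + 6} + \frac{1}{108} = 7 \sqrt{35} + \frac{1}{108} = \frac{1}{108} + 7 \sqrt{35}$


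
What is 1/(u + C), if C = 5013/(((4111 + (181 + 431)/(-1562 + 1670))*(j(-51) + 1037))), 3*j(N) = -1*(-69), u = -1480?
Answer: -13091000/19374664961 ≈ -0.00067568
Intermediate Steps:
j(N) = 23 (j(N) = (-1*(-69))/3 = (⅓)*69 = 23)
C = 15039/13091000 (C = 5013/(((4111 + (181 + 431)/(-1562 + 1670))*(23 + 1037))) = 5013/(((4111 + 612/108)*1060)) = 5013/(((4111 + 612*(1/108))*1060)) = 5013/(((4111 + 17/3)*1060)) = 5013/(((12350/3)*1060)) = 5013/(13091000/3) = 5013*(3/13091000) = 15039/13091000 ≈ 0.0011488)
1/(u + C) = 1/(-1480 + 15039/13091000) = 1/(-19374664961/13091000) = -13091000/19374664961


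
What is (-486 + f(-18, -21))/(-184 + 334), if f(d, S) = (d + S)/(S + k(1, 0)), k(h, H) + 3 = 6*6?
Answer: -1957/600 ≈ -3.2617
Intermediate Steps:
k(h, H) = 33 (k(h, H) = -3 + 6*6 = -3 + 36 = 33)
f(d, S) = (S + d)/(33 + S) (f(d, S) = (d + S)/(S + 33) = (S + d)/(33 + S))
(-486 + f(-18, -21))/(-184 + 334) = (-486 + (-21 - 18)/(33 - 21))/(-184 + 334) = (-486 - 39/12)/150 = (-486 + (1/12)*(-39))*(1/150) = (-486 - 13/4)*(1/150) = -1957/4*1/150 = -1957/600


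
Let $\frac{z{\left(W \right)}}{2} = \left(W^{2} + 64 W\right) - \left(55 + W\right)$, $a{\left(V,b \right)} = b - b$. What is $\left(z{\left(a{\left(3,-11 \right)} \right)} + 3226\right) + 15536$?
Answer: $18652$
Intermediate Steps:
$a{\left(V,b \right)} = 0$
$z{\left(W \right)} = -110 + 2 W^{2} + 126 W$ ($z{\left(W \right)} = 2 \left(\left(W^{2} + 64 W\right) - \left(55 + W\right)\right) = 2 \left(-55 + W^{2} + 63 W\right) = -110 + 2 W^{2} + 126 W$)
$\left(z{\left(a{\left(3,-11 \right)} \right)} + 3226\right) + 15536 = \left(\left(-110 + 2 \cdot 0^{2} + 126 \cdot 0\right) + 3226\right) + 15536 = \left(\left(-110 + 2 \cdot 0 + 0\right) + 3226\right) + 15536 = \left(\left(-110 + 0 + 0\right) + 3226\right) + 15536 = \left(-110 + 3226\right) + 15536 = 3116 + 15536 = 18652$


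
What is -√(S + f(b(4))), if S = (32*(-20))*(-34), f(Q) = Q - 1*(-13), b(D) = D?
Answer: -√21777 ≈ -147.57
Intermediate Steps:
f(Q) = 13 + Q (f(Q) = Q + 13 = 13 + Q)
S = 21760 (S = -640*(-34) = 21760)
-√(S + f(b(4))) = -√(21760 + (13 + 4)) = -√(21760 + 17) = -√21777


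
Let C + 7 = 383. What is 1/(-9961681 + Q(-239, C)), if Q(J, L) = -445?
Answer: -1/9962126 ≈ -1.0038e-7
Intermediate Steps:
C = 376 (C = -7 + 383 = 376)
1/(-9961681 + Q(-239, C)) = 1/(-9961681 - 445) = 1/(-9962126) = -1/9962126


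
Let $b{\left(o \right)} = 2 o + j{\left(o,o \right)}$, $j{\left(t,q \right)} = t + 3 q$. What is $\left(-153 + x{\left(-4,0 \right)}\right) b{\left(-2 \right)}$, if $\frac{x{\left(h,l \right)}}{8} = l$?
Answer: $1836$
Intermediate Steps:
$x{\left(h,l \right)} = 8 l$
$b{\left(o \right)} = 6 o$ ($b{\left(o \right)} = 2 o + \left(o + 3 o\right) = 2 o + 4 o = 6 o$)
$\left(-153 + x{\left(-4,0 \right)}\right) b{\left(-2 \right)} = \left(-153 + 8 \cdot 0\right) 6 \left(-2\right) = \left(-153 + 0\right) \left(-12\right) = \left(-153\right) \left(-12\right) = 1836$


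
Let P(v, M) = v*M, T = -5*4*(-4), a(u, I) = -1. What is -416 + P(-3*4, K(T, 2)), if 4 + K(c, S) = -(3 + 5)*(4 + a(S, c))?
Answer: -80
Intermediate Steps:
T = 80 (T = -20*(-4) = 80)
K(c, S) = -28 (K(c, S) = -4 - (3 + 5)*(4 - 1) = -4 - 8*3 = -4 - 1*24 = -4 - 24 = -28)
P(v, M) = M*v
-416 + P(-3*4, K(T, 2)) = -416 - (-84)*4 = -416 - 28*(-12) = -416 + 336 = -80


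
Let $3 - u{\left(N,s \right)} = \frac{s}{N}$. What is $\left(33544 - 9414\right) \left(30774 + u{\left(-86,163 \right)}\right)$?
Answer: $\frac{31935874025}{43} \approx 7.4269 \cdot 10^{8}$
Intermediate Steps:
$u{\left(N,s \right)} = 3 - \frac{s}{N}$
$\left(33544 - 9414\right) \left(30774 + u{\left(-86,163 \right)}\right) = \left(33544 - 9414\right) \left(30774 + \left(3 - \frac{163}{-86}\right)\right) = 24130 \left(30774 + \left(3 - 163 \left(- \frac{1}{86}\right)\right)\right) = 24130 \left(30774 + \left(3 + \frac{163}{86}\right)\right) = 24130 \left(30774 + \frac{421}{86}\right) = 24130 \cdot \frac{2646985}{86} = \frac{31935874025}{43}$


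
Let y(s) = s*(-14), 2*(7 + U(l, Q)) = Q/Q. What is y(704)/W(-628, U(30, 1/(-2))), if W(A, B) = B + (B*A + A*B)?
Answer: -19712/16315 ≈ -1.2082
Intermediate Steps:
U(l, Q) = -13/2 (U(l, Q) = -7 + (Q/Q)/2 = -7 + (1/2)*1 = -7 + 1/2 = -13/2)
W(A, B) = B + 2*A*B (W(A, B) = B + (A*B + A*B) = B + 2*A*B)
y(s) = -14*s
y(704)/W(-628, U(30, 1/(-2))) = (-14*704)/((-13*(1 + 2*(-628))/2)) = -9856*(-2/(13*(1 - 1256))) = -9856/((-13/2*(-1255))) = -9856/16315/2 = -9856*2/16315 = -19712/16315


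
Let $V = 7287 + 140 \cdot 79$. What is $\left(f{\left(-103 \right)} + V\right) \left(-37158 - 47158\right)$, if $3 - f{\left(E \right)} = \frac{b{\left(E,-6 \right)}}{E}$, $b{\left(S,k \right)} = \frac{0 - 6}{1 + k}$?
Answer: $- \frac{796807784896}{515} \approx -1.5472 \cdot 10^{9}$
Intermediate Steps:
$b{\left(S,k \right)} = - \frac{6}{1 + k}$
$f{\left(E \right)} = 3 - \frac{6}{5 E}$ ($f{\left(E \right)} = 3 - \frac{\left(-6\right) \frac{1}{1 - 6}}{E} = 3 - \frac{\left(-6\right) \frac{1}{-5}}{E} = 3 - \frac{\left(-6\right) \left(- \frac{1}{5}\right)}{E} = 3 - \frac{6}{5 E}$)
$V = 18347$ ($V = 7287 + 11060 = 18347$)
$\left(f{\left(-103 \right)} + V\right) \left(-37158 - 47158\right) = \left(\left(3 - \frac{6}{5 \left(-103\right)}\right) + 18347\right) \left(-37158 - 47158\right) = \left(\left(3 - - \frac{6}{515}\right) + 18347\right) \left(-84316\right) = \left(\left(3 + \frac{6}{515}\right) + 18347\right) \left(-84316\right) = \left(\frac{1551}{515} + 18347\right) \left(-84316\right) = \frac{9450256}{515} \left(-84316\right) = - \frac{796807784896}{515}$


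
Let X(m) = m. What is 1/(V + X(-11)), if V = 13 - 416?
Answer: -1/414 ≈ -0.0024155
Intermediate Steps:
V = -403
1/(V + X(-11)) = 1/(-403 - 11) = 1/(-414) = -1/414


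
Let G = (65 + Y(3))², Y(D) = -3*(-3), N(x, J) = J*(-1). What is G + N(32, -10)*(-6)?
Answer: 5416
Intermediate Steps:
N(x, J) = -J
Y(D) = 9
G = 5476 (G = (65 + 9)² = 74² = 5476)
G + N(32, -10)*(-6) = 5476 - 1*(-10)*(-6) = 5476 + 10*(-6) = 5476 - 60 = 5416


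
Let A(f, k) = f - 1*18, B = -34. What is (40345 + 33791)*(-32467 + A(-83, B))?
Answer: -2414461248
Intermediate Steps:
A(f, k) = -18 + f (A(f, k) = f - 18 = -18 + f)
(40345 + 33791)*(-32467 + A(-83, B)) = (40345 + 33791)*(-32467 + (-18 - 83)) = 74136*(-32467 - 101) = 74136*(-32568) = -2414461248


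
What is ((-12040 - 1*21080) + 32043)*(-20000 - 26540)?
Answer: 50123580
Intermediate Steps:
((-12040 - 1*21080) + 32043)*(-20000 - 26540) = ((-12040 - 21080) + 32043)*(-46540) = (-33120 + 32043)*(-46540) = -1077*(-46540) = 50123580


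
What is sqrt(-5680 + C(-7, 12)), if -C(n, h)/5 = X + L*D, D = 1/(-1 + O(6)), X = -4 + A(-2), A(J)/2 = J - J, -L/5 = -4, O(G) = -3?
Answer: 7*I*sqrt(115) ≈ 75.067*I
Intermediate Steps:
L = 20 (L = -5*(-4) = 20)
A(J) = 0 (A(J) = 2*(J - J) = 2*0 = 0)
X = -4 (X = -4 + 0 = -4)
D = -1/4 (D = 1/(-1 - 3) = 1/(-4) = -1/4 ≈ -0.25000)
C(n, h) = 45 (C(n, h) = -5*(-4 + 20*(-1/4)) = -5*(-4 - 5) = -5*(-9) = 45)
sqrt(-5680 + C(-7, 12)) = sqrt(-5680 + 45) = sqrt(-5635) = 7*I*sqrt(115)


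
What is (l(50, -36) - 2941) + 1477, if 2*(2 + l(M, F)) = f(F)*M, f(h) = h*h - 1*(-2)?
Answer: 30984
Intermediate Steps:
f(h) = 2 + h² (f(h) = h² + 2 = 2 + h²)
l(M, F) = -2 + M*(2 + F²)/2 (l(M, F) = -2 + ((2 + F²)*M)/2 = -2 + (M*(2 + F²))/2 = -2 + M*(2 + F²)/2)
(l(50, -36) - 2941) + 1477 = ((-2 + (½)*50*(2 + (-36)²)) - 2941) + 1477 = ((-2 + (½)*50*(2 + 1296)) - 2941) + 1477 = ((-2 + (½)*50*1298) - 2941) + 1477 = ((-2 + 32450) - 2941) + 1477 = (32448 - 2941) + 1477 = 29507 + 1477 = 30984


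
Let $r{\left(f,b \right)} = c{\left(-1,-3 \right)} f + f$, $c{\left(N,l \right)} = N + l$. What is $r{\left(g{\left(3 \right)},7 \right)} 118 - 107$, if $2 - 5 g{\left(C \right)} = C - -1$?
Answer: $\frac{173}{5} \approx 34.6$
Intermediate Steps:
$g{\left(C \right)} = \frac{1}{5} - \frac{C}{5}$ ($g{\left(C \right)} = \frac{2}{5} - \frac{C - -1}{5} = \frac{2}{5} - \frac{C + 1}{5} = \frac{2}{5} - \frac{1 + C}{5} = \frac{2}{5} - \left(\frac{1}{5} + \frac{C}{5}\right) = \frac{1}{5} - \frac{C}{5}$)
$r{\left(f,b \right)} = - 3 f$ ($r{\left(f,b \right)} = \left(-1 - 3\right) f + f = - 4 f + f = - 3 f$)
$r{\left(g{\left(3 \right)},7 \right)} 118 - 107 = - 3 \left(\frac{1}{5} - \frac{3}{5}\right) 118 - 107 = \left(-3\right) \left(- \frac{2}{5}\right) 118 - 107 = \frac{6}{5} \cdot 118 - 107 = \frac{708}{5} - 107 = \frac{173}{5}$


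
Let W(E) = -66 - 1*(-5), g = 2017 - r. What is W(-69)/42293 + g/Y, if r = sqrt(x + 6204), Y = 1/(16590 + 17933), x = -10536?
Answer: 2944983859002/42293 - 1311874*I*sqrt(3) ≈ 6.9633e+7 - 2.2722e+6*I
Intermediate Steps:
Y = 1/34523 ≈ 2.8966e-5
r = 38*I*sqrt(3) (r = sqrt(-10536 + 6204) = sqrt(-4332) = 38*I*sqrt(3) ≈ 65.818*I)
g = 2017 - 38*I*sqrt(3) ≈ 2017.0 - 65.818*I
W(E) = -61 (W(E) = -66 + 5 = -61)
W(-69)/42293 + g/Y = -61/42293 + (2017 - 38*I*sqrt(3))/(1/34523) = -61*1/42293 + (2017 - 38*I*sqrt(3))*34523 = -61/42293 + (69632891 - 1311874*I*sqrt(3)) = 2944983859002/42293 - 1311874*I*sqrt(3)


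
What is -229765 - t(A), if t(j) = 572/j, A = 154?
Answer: -1608381/7 ≈ -2.2977e+5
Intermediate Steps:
-229765 - t(A) = -229765 - 572/154 = -229765 - 1*26/7 = -229765 - 26/7 = -1608381/7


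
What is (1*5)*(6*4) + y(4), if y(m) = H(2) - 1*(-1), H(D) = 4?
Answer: 125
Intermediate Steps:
y(m) = 5 (y(m) = 4 - 1*(-1) = 4 + 1 = 5)
(1*5)*(6*4) + y(4) = (1*5)*(6*4) + 5 = 5*24 + 5 = 120 + 5 = 125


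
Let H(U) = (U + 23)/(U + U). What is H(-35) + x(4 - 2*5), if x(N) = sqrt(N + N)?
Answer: 6/35 + 2*I*sqrt(3) ≈ 0.17143 + 3.4641*I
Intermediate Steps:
H(U) = (23 + U)/(2*U) (H(U) = (23 + U)/((2*U)) = (23 + U)*(1/(2*U)) = (23 + U)/(2*U))
x(N) = sqrt(2)*sqrt(N) (x(N) = sqrt(2*N) = sqrt(2)*sqrt(N))
H(-35) + x(4 - 2*5) = (1/2)*(23 - 35)/(-35) + sqrt(2)*sqrt(4 - 2*5) = (1/2)*(-1/35)*(-12) + sqrt(2)*sqrt(4 - 10) = 6/35 + sqrt(2)*sqrt(-6) = 6/35 + sqrt(2)*(I*sqrt(6)) = 6/35 + 2*I*sqrt(3)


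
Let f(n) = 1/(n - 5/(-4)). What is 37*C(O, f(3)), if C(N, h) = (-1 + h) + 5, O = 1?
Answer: 2664/17 ≈ 156.71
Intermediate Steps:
f(n) = 1/(5/4 + n) (f(n) = 1/(n - 5*(-¼)) = 1/(n + 5/4) = 1/(5/4 + n))
C(N, h) = 4 + h
37*C(O, f(3)) = 37*(4 + 4/(5 + 4*3)) = 37*(4 + 4/(5 + 12)) = 37*(4 + 4/17) = 37*(72/17) = 2664/17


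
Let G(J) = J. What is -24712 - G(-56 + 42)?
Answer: -24698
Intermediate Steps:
-24712 - G(-56 + 42) = -24712 - (-56 + 42) = -24712 - 1*(-14) = -24712 + 14 = -24698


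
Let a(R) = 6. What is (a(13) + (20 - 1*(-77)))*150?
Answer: 15450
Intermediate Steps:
(a(13) + (20 - 1*(-77)))*150 = (6 + (20 - 1*(-77)))*150 = (6 + (20 + 77))*150 = (6 + 97)*150 = 103*150 = 15450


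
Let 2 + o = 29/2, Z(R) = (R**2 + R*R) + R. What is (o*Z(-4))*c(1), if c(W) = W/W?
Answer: 350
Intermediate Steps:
Z(R) = R + 2*R**2 (Z(R) = (R**2 + R**2) + R = 2*R**2 + R = R + 2*R**2)
c(W) = 1
o = 25/2 (o = -2 + 29/2 = 25/2 ≈ 12.500)
(o*Z(-4))*c(1) = (25*(-4*(1 + 2*(-4)))/2)*1 = (25*(-4*(1 - 8))/2)*1 = (25*(-4*(-7))/2)*1 = ((25/2)*28)*1 = 350*1 = 350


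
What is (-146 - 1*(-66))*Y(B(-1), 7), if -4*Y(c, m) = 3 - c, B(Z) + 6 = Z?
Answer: 200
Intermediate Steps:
B(Z) = -6 + Z
Y(c, m) = -¾ + c/4 (Y(c, m) = -(3 - c)/4 = -¾ + c/4)
(-146 - 1*(-66))*Y(B(-1), 7) = (-146 - 1*(-66))*(-¾ + (-6 - 1)/4) = (-146 + 66)*(-¾ + (¼)*(-7)) = -80*(-¾ - 7/4) = -80*(-5/2) = 200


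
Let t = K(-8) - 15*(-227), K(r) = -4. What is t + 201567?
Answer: 204968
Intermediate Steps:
t = 3401 (t = -4 - 15*(-227) = -4 + 3405 = 3401)
t + 201567 = 3401 + 201567 = 204968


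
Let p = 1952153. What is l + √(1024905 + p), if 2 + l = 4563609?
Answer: 4563607 + √2977058 ≈ 4.5653e+6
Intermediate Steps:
l = 4563607 (l = -2 + 4563609 = 4563607)
l + √(1024905 + p) = 4563607 + √(1024905 + 1952153) = 4563607 + √2977058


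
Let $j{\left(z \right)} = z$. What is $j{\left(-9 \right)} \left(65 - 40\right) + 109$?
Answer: $-116$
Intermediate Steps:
$j{\left(-9 \right)} \left(65 - 40\right) + 109 = - 9 \left(65 - 40\right) + 109 = \left(-9\right) 25 + 109 = -225 + 109 = -116$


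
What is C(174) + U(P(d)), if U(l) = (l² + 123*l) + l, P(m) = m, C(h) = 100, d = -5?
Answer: -495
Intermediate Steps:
U(l) = l² + 124*l
C(174) + U(P(d)) = 100 - 5*(124 - 5) = 100 - 5*119 = 100 - 595 = -495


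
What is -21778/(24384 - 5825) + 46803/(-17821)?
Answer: -1256722615/330739939 ≈ -3.7997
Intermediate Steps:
-21778/(24384 - 5825) + 46803/(-17821) = -21778/18559 + 46803*(-1/17821) = -21778*1/18559 - 46803/17821 = -21778/18559 - 46803/17821 = -1256722615/330739939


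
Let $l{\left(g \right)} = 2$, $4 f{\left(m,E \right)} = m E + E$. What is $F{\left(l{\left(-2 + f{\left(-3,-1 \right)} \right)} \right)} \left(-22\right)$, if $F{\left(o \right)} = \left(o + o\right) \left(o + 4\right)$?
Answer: $-528$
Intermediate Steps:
$f{\left(m,E \right)} = \frac{E}{4} + \frac{E m}{4}$ ($f{\left(m,E \right)} = \frac{m E + E}{4} = \frac{E m + E}{4} = \frac{E + E m}{4} = \frac{E}{4} + \frac{E m}{4}$)
$F{\left(o \right)} = 2 o \left(4 + o\right)$
$F{\left(l{\left(-2 + f{\left(-3,-1 \right)} \right)} \right)} \left(-22\right) = 2 \cdot 2 \left(4 + 2\right) \left(-22\right) = 2 \cdot 2 \cdot 6 \left(-22\right) = 24 \left(-22\right) = -528$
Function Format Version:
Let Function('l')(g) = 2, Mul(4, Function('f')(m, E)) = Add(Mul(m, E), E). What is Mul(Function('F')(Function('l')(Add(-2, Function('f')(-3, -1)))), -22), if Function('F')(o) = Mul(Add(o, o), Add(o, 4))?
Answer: -528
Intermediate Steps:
Function('f')(m, E) = Add(Mul(Rational(1, 4), E), Mul(Rational(1, 4), E, m)) (Function('f')(m, E) = Mul(Rational(1, 4), Add(Mul(m, E), E)) = Mul(Rational(1, 4), Add(Mul(E, m), E)) = Mul(Rational(1, 4), Add(E, Mul(E, m))) = Add(Mul(Rational(1, 4), E), Mul(Rational(1, 4), E, m)))
Function('F')(o) = Mul(2, o, Add(4, o)) (Function('F')(o) = Mul(Mul(2, o), Add(4, o)) = Mul(2, o, Add(4, o)))
Mul(Function('F')(Function('l')(Add(-2, Function('f')(-3, -1)))), -22) = Mul(Mul(2, 2, Add(4, 2)), -22) = Mul(Mul(2, 2, 6), -22) = Mul(24, -22) = -528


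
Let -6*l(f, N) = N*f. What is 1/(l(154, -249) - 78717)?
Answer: -1/72326 ≈ -1.3826e-5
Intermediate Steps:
l(f, N) = -N*f/6
1/(l(154, -249) - 78717) = 1/(-1/6*(-249)*154 - 78717) = 1/(6391 - 78717) = 1/(-72326) = -1/72326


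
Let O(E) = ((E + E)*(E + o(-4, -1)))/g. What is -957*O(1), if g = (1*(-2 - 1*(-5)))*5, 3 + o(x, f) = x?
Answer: 3828/5 ≈ 765.60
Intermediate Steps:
o(x, f) = -3 + x
g = 15 (g = (1*(-2 + 5))*5 = (1*3)*5 = 3*5 = 15)
O(E) = 2*E*(-7 + E)/15 (O(E) = ((E + E)*(E + (-3 - 4)))/15 = ((2*E)*(E - 7))*(1/15) = ((2*E)*(-7 + E))*(1/15) = (2*E*(-7 + E))*(1/15) = 2*E*(-7 + E)/15)
-957*O(1) = -638*(-7 + 1)/5 = -638*(-6)/5 = -957*(-⅘) = 3828/5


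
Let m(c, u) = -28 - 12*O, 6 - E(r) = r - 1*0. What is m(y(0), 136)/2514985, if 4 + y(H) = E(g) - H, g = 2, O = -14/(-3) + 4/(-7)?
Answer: -108/3520979 ≈ -3.0673e-5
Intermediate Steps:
O = 86/21 (O = -14*(-1/3) + 4*(-1/7) = 14/3 - 4/7 = 86/21 ≈ 4.0952)
E(r) = 6 - r (E(r) = 6 - (r - 1*0) = 6 - (r + 0) = 6 - r)
y(H) = -H (y(H) = -4 + ((6 - 1*2) - H) = -4 + ((6 - 2) - H) = -4 + (4 - H) = -H)
m(c, u) = -540/7 (m(c, u) = -28 - 12*86/21 = -28 - 344/7 = -540/7)
m(y(0), 136)/2514985 = -540/7/2514985 = -540/7*1/2514985 = -108/3520979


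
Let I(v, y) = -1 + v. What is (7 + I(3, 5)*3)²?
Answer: 169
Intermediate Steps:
(7 + I(3, 5)*3)² = (7 + (-1 + 3)*3)² = (7 + 2*3)² = (7 + 6)² = 13² = 169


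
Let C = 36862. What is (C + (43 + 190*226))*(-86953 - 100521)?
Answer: -14968861530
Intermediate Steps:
(C + (43 + 190*226))*(-86953 - 100521) = (36862 + (43 + 190*226))*(-86953 - 100521) = (36862 + (43 + 42940))*(-187474) = (36862 + 42983)*(-187474) = 79845*(-187474) = -14968861530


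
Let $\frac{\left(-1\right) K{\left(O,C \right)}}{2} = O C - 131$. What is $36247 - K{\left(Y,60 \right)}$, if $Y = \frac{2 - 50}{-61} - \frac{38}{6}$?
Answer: $\frac{2154485}{61} \approx 35319.0$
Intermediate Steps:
$Y = - \frac{1015}{183}$ ($Y = \left(2 - 50\right) \left(- \frac{1}{61}\right) - \frac{19}{3} = \left(-48\right) \left(- \frac{1}{61}\right) - \frac{19}{3} = \frac{48}{61} - \frac{19}{3} = - \frac{1015}{183} \approx -5.5464$)
$K{\left(O,C \right)} = 262 - 2 C O$ ($K{\left(O,C \right)} = - 2 \left(O C - 131\right) = - 2 \left(C O - 131\right) = - 2 \left(-131 + C O\right) = 262 - 2 C O$)
$36247 - K{\left(Y,60 \right)} = 36247 - \left(262 - 120 \left(- \frac{1015}{183}\right)\right) = 36247 - \left(262 + \frac{40600}{61}\right) = 36247 - \frac{56582}{61} = \frac{2154485}{61}$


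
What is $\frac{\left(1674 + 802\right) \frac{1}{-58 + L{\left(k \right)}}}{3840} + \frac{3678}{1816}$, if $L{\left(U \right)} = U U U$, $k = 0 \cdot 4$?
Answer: $\frac{25458367}{12639360} \approx 2.0142$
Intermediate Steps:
$k = 0$
$L{\left(U \right)} = U^{3}$ ($L{\left(U \right)} = U^{2} U = U^{3}$)
$\frac{\left(1674 + 802\right) \frac{1}{-58 + L{\left(k \right)}}}{3840} + \frac{3678}{1816} = \frac{\left(1674 + 802\right) \frac{1}{-58 + 0^{3}}}{3840} + \frac{3678}{1816} = \frac{2476}{-58 + 0} \cdot \frac{1}{3840} + 3678 \cdot \frac{1}{1816} = \frac{2476}{-58} \cdot \frac{1}{3840} + \frac{1839}{908} = 2476 \left(- \frac{1}{58}\right) \frac{1}{3840} + \frac{1839}{908} = \left(- \frac{1238}{29}\right) \frac{1}{3840} + \frac{1839}{908} = - \frac{619}{55680} + \frac{1839}{908} = \frac{25458367}{12639360}$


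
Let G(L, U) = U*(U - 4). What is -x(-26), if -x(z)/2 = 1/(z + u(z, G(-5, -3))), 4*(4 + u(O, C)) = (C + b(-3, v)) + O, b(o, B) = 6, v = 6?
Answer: -8/119 ≈ -0.067227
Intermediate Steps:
G(L, U) = U*(-4 + U)
u(O, C) = -5/2 + C/4 + O/4 (u(O, C) = -4 + ((C + 6) + O)/4 = -4 + ((6 + C) + O)/4 = -4 + (6 + C + O)/4 = -4 + (3/2 + C/4 + O/4) = -5/2 + C/4 + O/4)
x(z) = -2/(11/4 + 5*z/4) (x(z) = -2/(z + (-5/2 + (-3*(-4 - 3))/4 + z/4)) = -2/(z + (-5/2 + (-3*(-7))/4 + z/4)) = -2/(z + (-5/2 + (¼)*21 + z/4)) = -2/(z + (-5/2 + 21/4 + z/4)) = -2/(z + (11/4 + z/4)) = -2/(11/4 + 5*z/4))
-x(-26) = -(-8)/(11 + 5*(-26)) = -(-8)/(11 - 130) = -(-8)/(-119) = -(-8)*(-1)/119 = -1*8/119 = -8/119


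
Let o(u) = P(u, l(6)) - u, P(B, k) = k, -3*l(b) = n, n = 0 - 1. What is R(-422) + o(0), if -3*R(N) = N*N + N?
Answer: -177661/3 ≈ -59220.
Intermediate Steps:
n = -1
l(b) = ⅓ (l(b) = -⅓*(-1) = ⅓)
R(N) = -N/3 - N²/3 (R(N) = -(N*N + N)/3 = -(N² + N)/3 = -(N + N²)/3 = -N/3 - N²/3)
o(u) = ⅓ - u
R(-422) + o(0) = -⅓*(-422)*(1 - 422) + (⅓ - 1*0) = -⅓*(-422)*(-421) + (⅓ + 0) = -177662/3 + ⅓ = -177661/3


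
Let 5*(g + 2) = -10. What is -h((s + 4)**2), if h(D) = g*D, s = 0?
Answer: 64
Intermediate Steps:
g = -4 (g = -2 + (1/5)*(-10) = -2 - 2 = -4)
h(D) = -4*D
-h((s + 4)**2) = -(-4)*(0 + 4)**2 = -(-4)*4**2 = -(-4)*16 = -1*(-64) = 64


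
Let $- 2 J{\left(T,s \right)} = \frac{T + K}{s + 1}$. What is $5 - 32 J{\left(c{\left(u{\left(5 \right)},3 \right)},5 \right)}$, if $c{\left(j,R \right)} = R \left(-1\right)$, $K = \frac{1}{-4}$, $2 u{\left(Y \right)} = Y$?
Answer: $- \frac{11}{3} \approx -3.6667$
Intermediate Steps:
$u{\left(Y \right)} = \frac{Y}{2}$
$K = - \frac{1}{4} \approx -0.25$
$c{\left(j,R \right)} = - R$
$J{\left(T,s \right)} = - \frac{- \frac{1}{4} + T}{2 \left(1 + s\right)}$ ($J{\left(T,s \right)} = - \frac{\left(T - \frac{1}{4}\right) \frac{1}{s + 1}}{2} = - \frac{\left(- \frac{1}{4} + T\right) \frac{1}{1 + s}}{2} = - \frac{\frac{1}{1 + s} \left(- \frac{1}{4} + T\right)}{2} = - \frac{- \frac{1}{4} + T}{2 \left(1 + s\right)}$)
$5 - 32 J{\left(c{\left(u{\left(5 \right)},3 \right)},5 \right)} = 5 - 32 \frac{1 - 4 \left(\left(-1\right) 3\right)}{8 \left(1 + 5\right)} = 5 - 32 \frac{1 - -12}{8 \cdot 6} = 5 - 32 \cdot \frac{1}{8} \cdot \frac{1}{6} \left(1 + 12\right) = 5 - 32 \cdot \frac{1}{8} \cdot \frac{1}{6} \cdot 13 = 5 - \frac{26}{3} = - \frac{11}{3}$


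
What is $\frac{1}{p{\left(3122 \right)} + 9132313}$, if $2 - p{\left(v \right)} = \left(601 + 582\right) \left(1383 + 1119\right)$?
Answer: $\frac{1}{6172449} \approx 1.6201 \cdot 10^{-7}$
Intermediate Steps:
$p{\left(v \right)} = -2959864$ ($p{\left(v \right)} = 2 - \left(601 + 582\right) \left(1383 + 1119\right) = 2 - 1183 \cdot 2502 = 2 - 2959866 = -2959864$)
$\frac{1}{p{\left(3122 \right)} + 9132313} = \frac{1}{-2959864 + 9132313} = \frac{1}{6172449}$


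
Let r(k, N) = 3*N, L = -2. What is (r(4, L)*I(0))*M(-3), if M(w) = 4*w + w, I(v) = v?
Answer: 0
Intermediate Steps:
M(w) = 5*w
(r(4, L)*I(0))*M(-3) = ((3*(-2))*0)*(5*(-3)) = -6*0*(-15) = 0*(-15) = 0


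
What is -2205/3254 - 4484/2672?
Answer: -2560337/1086836 ≈ -2.3558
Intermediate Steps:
-2205/3254 - 4484/2672 = -2205*1/3254 - 4484*1/2672 = -2205/3254 - 1121/668 = -2560337/1086836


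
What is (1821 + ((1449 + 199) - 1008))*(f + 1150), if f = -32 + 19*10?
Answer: 3218988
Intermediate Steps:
f = 158 (f = -32 + 190 = 158)
(1821 + ((1449 + 199) - 1008))*(f + 1150) = (1821 + ((1449 + 199) - 1008))*(158 + 1150) = (1821 + (1648 - 1008))*1308 = (1821 + 640)*1308 = 2461*1308 = 3218988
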